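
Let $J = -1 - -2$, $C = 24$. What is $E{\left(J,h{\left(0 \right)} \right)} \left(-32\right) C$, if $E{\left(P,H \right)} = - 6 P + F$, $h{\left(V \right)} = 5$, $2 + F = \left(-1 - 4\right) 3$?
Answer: $17664$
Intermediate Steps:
$F = -17$ ($F = -2 + \left(-1 - 4\right) 3 = -2 - 15 = -17$)
$J = 1$ ($J = -1 + 2 = 1$)
$E{\left(P,H \right)} = -17 - 6 P$ ($E{\left(P,H \right)} = - 6 P - 17 = -17 - 6 P$)
$E{\left(J,h{\left(0 \right)} \right)} \left(-32\right) C = \left(-17 - 6\right) \left(-32\right) 24 = \left(-23\right) \left(-32\right) 24 = 736 \cdot 24 = 17664$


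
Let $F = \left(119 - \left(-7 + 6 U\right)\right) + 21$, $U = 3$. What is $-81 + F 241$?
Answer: $31008$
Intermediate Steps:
$F = 129$ ($F = \left(119 + \left(\left(-6\right) 3 + 7\right)\right) + 21 = \left(119 + \left(-18 + 7\right)\right) + 21 = \left(119 - 11\right) + 21 = 108 + 21 = 129$)
$-81 + F 241 = -81 + 129 \cdot 241 = -81 + 31089 = 31008$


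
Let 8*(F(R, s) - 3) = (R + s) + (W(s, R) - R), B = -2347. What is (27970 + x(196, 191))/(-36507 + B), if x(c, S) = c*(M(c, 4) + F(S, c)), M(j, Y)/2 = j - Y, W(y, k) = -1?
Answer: -217199/77708 ≈ -2.7951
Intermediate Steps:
M(j, Y) = -2*Y + 2*j (M(j, Y) = 2*(j - Y) = -2*Y + 2*j)
F(R, s) = 23/8 + s/8 (F(R, s) = 3 + ((R + s) + (-1 - R))/8 = 3 + (-1 + s)/8 = 3 + (-1/8 + s/8) = 23/8 + s/8)
x(c, S) = c*(-41/8 + 17*c/8) (x(c, S) = c*((-2*4 + 2*c) + (23/8 + c/8)) = c*((-8 + 2*c) + (23/8 + c/8)) = c*(-41/8 + 17*c/8))
(27970 + x(196, 191))/(-36507 + B) = (27970 + (1/8)*196*(-41 + 17*196))/(-36507 - 2347) = (27970 + (1/8)*196*(-41 + 3332))/(-38854) = (27970 + (1/8)*196*3291)*(-1/38854) = (27970 + 161259/2)*(-1/38854) = (217199/2)*(-1/38854) = -217199/77708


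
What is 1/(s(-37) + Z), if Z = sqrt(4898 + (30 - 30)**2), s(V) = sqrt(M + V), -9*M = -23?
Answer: 3/(3*sqrt(4898) + I*sqrt(310)) ≈ 0.014189 - 0.0011899*I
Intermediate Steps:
M = 23/9 (M = -1/9*(-23) = 23/9 ≈ 2.5556)
s(V) = sqrt(23/9 + V)
Z = sqrt(4898) (Z = sqrt(4898 + 0**2) = sqrt(4898 + 0) = sqrt(4898) ≈ 69.986)
1/(s(-37) + Z) = 1/(sqrt(23 + 9*(-37))/3 + sqrt(4898)) = 1/(sqrt(23 - 333)/3 + sqrt(4898)) = 1/(sqrt(-310)/3 + sqrt(4898)) = 1/((I*sqrt(310))/3 + sqrt(4898)) = 1/(I*sqrt(310)/3 + sqrt(4898)) = 1/(sqrt(4898) + I*sqrt(310)/3)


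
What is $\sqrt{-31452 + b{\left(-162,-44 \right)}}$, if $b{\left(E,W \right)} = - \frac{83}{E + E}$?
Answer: $\frac{i \sqrt{10190365}}{18} \approx 177.35 i$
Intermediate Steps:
$b{\left(E,W \right)} = - \frac{83}{2 E}$
$\sqrt{-31452 + b{\left(-162,-44 \right)}} = \sqrt{-31452 - \frac{83}{2 \left(-162\right)}} = \sqrt{-31452 - - \frac{83}{324}} = \sqrt{-31452 + \frac{83}{324}} = \sqrt{- \frac{10190365}{324}} = \frac{i \sqrt{10190365}}{18}$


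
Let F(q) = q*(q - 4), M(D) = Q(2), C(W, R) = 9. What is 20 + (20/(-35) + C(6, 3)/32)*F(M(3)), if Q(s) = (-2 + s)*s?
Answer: 20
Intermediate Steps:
Q(s) = s*(-2 + s)
M(D) = 0 (M(D) = 2*(-2 + 2) = 2*0 = 0)
F(q) = q*(-4 + q)
20 + (20/(-35) + C(6, 3)/32)*F(M(3)) = 20 + (20/(-35) + 9/32)*(0*(-4 + 0)) = 20 + (20*(-1/35) + 9*(1/32))*(0*(-4)) = 20 + (-4/7 + 9/32)*0 = 20 - 65/224*0 = 20 + 0 = 20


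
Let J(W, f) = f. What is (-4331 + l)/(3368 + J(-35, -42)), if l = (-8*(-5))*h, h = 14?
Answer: -3771/3326 ≈ -1.1338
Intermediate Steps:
l = 560 (l = -8*(-5)*14 = 40*14 = 560)
(-4331 + l)/(3368 + J(-35, -42)) = (-4331 + 560)/(3368 - 42) = -3771/3326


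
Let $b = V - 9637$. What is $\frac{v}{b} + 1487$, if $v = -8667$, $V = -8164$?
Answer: $\frac{26478754}{17801} \approx 1487.5$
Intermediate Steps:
$b = -17801$ ($b = -8164 - 9637 = -17801$)
$\frac{v}{b} + 1487 = - \frac{8667}{-17801} + 1487 = \left(-8667\right) \left(- \frac{1}{17801}\right) + 1487 = \frac{8667}{17801} + 1487 = \frac{26478754}{17801}$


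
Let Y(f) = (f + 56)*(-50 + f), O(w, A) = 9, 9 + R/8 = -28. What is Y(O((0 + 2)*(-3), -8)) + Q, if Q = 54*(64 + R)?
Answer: -15193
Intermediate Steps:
R = -296 (R = -72 + 8*(-28) = -72 - 224 = -296)
Q = -12528 (Q = 54*(64 - 296) = 54*(-232) = -12528)
Y(f) = (-50 + f)*(56 + f) (Y(f) = (56 + f)*(-50 + f) = (-50 + f)*(56 + f))
Y(O((0 + 2)*(-3), -8)) + Q = (-2800 + 9² + 6*9) - 12528 = (-2800 + 81 + 54) - 12528 = -2665 - 12528 = -15193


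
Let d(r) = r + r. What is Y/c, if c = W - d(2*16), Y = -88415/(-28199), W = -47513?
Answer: -88415/1341623823 ≈ -6.5901e-5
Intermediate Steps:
d(r) = 2*r
Y = 88415/28199 (Y = -88415*(-1/28199) = 88415/28199 ≈ 3.1354)
c = -47577 (c = -47513 - 2*2*16 = -47513 - 2*32 = -47513 - 1*64 = -47513 - 64 = -47577)
Y/c = (88415/28199)/(-47577) = (88415/28199)*(-1/47577) = -88415/1341623823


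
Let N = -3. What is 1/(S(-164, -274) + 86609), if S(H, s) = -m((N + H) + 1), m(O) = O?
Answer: 1/86775 ≈ 1.1524e-5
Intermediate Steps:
S(H, s) = 2 - H (S(H, s) = -((-3 + H) + 1) = -(-2 + H) = 2 - H)
1/(S(-164, -274) + 86609) = 1/((2 - 1*(-164)) + 86609) = 1/((2 + 164) + 86609) = 1/(166 + 86609) = 1/86775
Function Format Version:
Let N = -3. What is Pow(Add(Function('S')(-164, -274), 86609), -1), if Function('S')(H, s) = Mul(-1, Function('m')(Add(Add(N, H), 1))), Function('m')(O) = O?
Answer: Rational(1, 86775) ≈ 1.1524e-5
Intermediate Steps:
Function('S')(H, s) = Add(2, Mul(-1, H)) (Function('S')(H, s) = Mul(-1, Add(Add(-3, H), 1)) = Mul(-1, Add(-2, H)) = Add(2, Mul(-1, H)))
Pow(Add(Function('S')(-164, -274), 86609), -1) = Pow(Add(Add(2, Mul(-1, -164)), 86609), -1) = Pow(Add(Add(2, 164), 86609), -1) = Pow(Add(166, 86609), -1) = Pow(86775, -1) = Rational(1, 86775)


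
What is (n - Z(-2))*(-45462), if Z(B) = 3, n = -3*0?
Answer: 136386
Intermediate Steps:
n = 0
(n - Z(-2))*(-45462) = (0 - 1*3)*(-45462) = (0 - 3)*(-45462) = -3*(-45462) = 136386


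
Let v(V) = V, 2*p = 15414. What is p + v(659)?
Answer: 8366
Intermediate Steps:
p = 7707 (p = (1/2)*15414 = 7707)
p + v(659) = 7707 + 659 = 8366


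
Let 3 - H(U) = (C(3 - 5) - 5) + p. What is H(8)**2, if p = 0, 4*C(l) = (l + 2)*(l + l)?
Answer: 64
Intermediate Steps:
C(l) = l*(2 + l)/2 (C(l) = ((l + 2)*(l + l))/4 = ((2 + l)*(2*l))/4 = (2*l*(2 + l))/4 = l*(2 + l)/2)
H(U) = 8 (H(U) = 3 - (((3 - 5)*(2 + (3 - 5))/2 - 5) + 0) = 3 - (((1/2)*(-2)*(2 - 2) - 5) + 0) = 3 - (((1/2)*(-2)*0 - 5) + 0) = 3 - ((0 - 5) + 0) = 3 - (-5 + 0) = 3 - 1*(-5) = 3 + 5 = 8)
H(8)**2 = 8**2 = 64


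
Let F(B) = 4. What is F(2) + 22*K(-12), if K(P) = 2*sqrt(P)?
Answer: 4 + 88*I*sqrt(3) ≈ 4.0 + 152.42*I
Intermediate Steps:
F(2) + 22*K(-12) = 4 + 22*(2*sqrt(-12)) = 4 + 22*(2*(2*I*sqrt(3))) = 4 + 22*(4*I*sqrt(3)) = 4 + 88*I*sqrt(3)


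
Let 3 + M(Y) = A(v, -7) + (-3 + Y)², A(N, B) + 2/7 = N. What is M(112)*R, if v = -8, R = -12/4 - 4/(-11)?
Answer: -2409552/77 ≈ -31293.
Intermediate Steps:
R = -29/11 (R = -12*¼ - 4*(-1/11) = -3 + 4/11 = -29/11 ≈ -2.6364)
A(N, B) = -2/7 + N
M(Y) = -79/7 + (-3 + Y)² (M(Y) = -3 + ((-2/7 - 8) + (-3 + Y)²) = -3 + (-58/7 + (-3 + Y)²) = -79/7 + (-3 + Y)²)
M(112)*R = (-79/7 + (-3 + 112)²)*(-29/11) = (-79/7 + 109²)*(-29/11) = (-79/7 + 11881)*(-29/11) = (83088/7)*(-29/11) = -2409552/77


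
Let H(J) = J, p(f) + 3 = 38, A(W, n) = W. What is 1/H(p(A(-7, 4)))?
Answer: 1/35 ≈ 0.028571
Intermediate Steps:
p(f) = 35 (p(f) = -3 + 38 = 35)
1/H(p(A(-7, 4))) = 1/35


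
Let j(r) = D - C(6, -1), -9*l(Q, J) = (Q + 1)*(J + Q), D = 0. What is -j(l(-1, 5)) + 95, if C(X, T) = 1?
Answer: 96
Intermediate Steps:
l(Q, J) = -(1 + Q)*(J + Q)/9 (l(Q, J) = -(Q + 1)*(J + Q)/9 = -(1 + Q)*(J + Q)/9)
j(r) = -1 (j(r) = 0 - 1*1 = 0 - 1 = -1)
-j(l(-1, 5)) + 95 = -1*(-1) + 95 = 1 + 95 = 96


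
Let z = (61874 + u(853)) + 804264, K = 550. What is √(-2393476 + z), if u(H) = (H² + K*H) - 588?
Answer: I*√331167 ≈ 575.47*I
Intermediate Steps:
u(H) = -588 + H² + 550*H (u(H) = (H² + 550*H) - 588 = -588 + H² + 550*H)
z = 2062309 (z = (61874 + (-588 + 853² + 550*853)) + 804264 = (61874 + (-588 + 727609 + 469150)) + 804264 = (61874 + 1196171) + 804264 = 1258045 + 804264 = 2062309)
√(-2393476 + z) = √(-2393476 + 2062309) = √(-331167) = I*√331167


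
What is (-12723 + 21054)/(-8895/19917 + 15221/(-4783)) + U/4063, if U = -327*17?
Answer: -63264027646911/27540881546 ≈ -2297.1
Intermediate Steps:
U = -5559
(-12723 + 21054)/(-8895/19917 + 15221/(-4783)) + U/4063 = (-12723 + 21054)/(-8895/19917 + 15221/(-4783)) - 5559/4063 = 8331/(-8895*1/19917 + 15221*(-1/4783)) - 5559*1/4063 = 8331/(-2965/6639 - 15221/4783) - 327/239 = 8331/(-115233814/31754337) - 327/239 = 8331*(-31754337/115233814) - 327/239 = -264545381547/115233814 - 327/239 = -63264027646911/27540881546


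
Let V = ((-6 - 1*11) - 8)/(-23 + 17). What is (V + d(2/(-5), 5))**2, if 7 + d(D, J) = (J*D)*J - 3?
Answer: 9025/36 ≈ 250.69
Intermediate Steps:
d(D, J) = -10 + D*J**2 (d(D, J) = -7 + ((J*D)*J - 3) = -7 + ((D*J)*J - 3) = -7 + (D*J**2 - 3) = -7 + (-3 + D*J**2) = -10 + D*J**2)
V = 25/6 (V = ((-6 - 11) - 8)/(-6) = (-17 - 8)*(-1/6) = -25*(-1/6) = 25/6 ≈ 4.1667)
(V + d(2/(-5), 5))**2 = (25/6 + (-10 + (2/(-5))*5**2))**2 = (25/6 + (-10 + (2*(-1/5))*25))**2 = (25/6 + (-10 - 2/5*25))**2 = (25/6 + (-10 - 10))**2 = (25/6 - 20)**2 = (-95/6)**2 = 9025/36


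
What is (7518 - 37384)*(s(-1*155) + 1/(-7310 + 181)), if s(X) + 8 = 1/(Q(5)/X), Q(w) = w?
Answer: 8303703712/7129 ≈ 1.1648e+6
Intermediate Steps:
s(X) = -8 + X/5 (s(X) = -8 + 1/(5/X) = -8 + X/5)
(7518 - 37384)*(s(-1*155) + 1/(-7310 + 181)) = (7518 - 37384)*((-8 + (-1*155)/5) + 1/(-7310 + 181)) = -29866*((-8 + (⅕)*(-155)) + 1/(-7129)) = -29866*((-8 - 31) - 1/7129) = -29866*(-39 - 1/7129) = -29866*(-278032/7129) = 8303703712/7129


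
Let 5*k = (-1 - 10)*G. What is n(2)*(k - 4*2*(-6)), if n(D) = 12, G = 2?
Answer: 2616/5 ≈ 523.20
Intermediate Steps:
k = -22/5 (k = ((-1 - 10)*2)/5 = (-11*2)/5 = (1/5)*(-22) = -22/5 ≈ -4.4000)
n(2)*(k - 4*2*(-6)) = 12*(-22/5 - 4*2*(-6)) = 12*(-22/5 - 8*(-6)) = 12*(-22/5 + 48) = 12*(218/5) = 2616/5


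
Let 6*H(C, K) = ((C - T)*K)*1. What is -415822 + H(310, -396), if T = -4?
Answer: -436546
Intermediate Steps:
H(C, K) = K*(4 + C)/6 (H(C, K) = (((C - 1*(-4))*K)*1)/6 = (((C + 4)*K)*1)/6 = (((4 + C)*K)*1)/6 = ((K*(4 + C))*1)/6 = (K*(4 + C))/6 = K*(4 + C)/6)
-415822 + H(310, -396) = -415822 + (⅙)*(-396)*(4 + 310) = -415822 + (⅙)*(-396)*314 = -415822 - 20724 = -436546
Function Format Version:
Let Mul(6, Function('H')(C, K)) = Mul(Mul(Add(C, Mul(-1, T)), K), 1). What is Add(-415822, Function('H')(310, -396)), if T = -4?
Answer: -436546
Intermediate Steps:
Function('H')(C, K) = Mul(Rational(1, 6), K, Add(4, C)) (Function('H')(C, K) = Mul(Rational(1, 6), Mul(Mul(Add(C, Mul(-1, -4)), K), 1)) = Mul(Rational(1, 6), Mul(Mul(Add(C, 4), K), 1)) = Mul(Rational(1, 6), Mul(Mul(Add(4, C), K), 1)) = Mul(Rational(1, 6), Mul(Mul(K, Add(4, C)), 1)) = Mul(Rational(1, 6), Mul(K, Add(4, C))) = Mul(Rational(1, 6), K, Add(4, C)))
Add(-415822, Function('H')(310, -396)) = Add(-415822, Mul(Rational(1, 6), -396, Add(4, 310))) = Add(-415822, Mul(Rational(1, 6), -396, 314)) = Add(-415822, -20724) = -436546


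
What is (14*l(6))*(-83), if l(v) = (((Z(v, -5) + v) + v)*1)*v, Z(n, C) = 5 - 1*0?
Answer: -118524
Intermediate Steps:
Z(n, C) = 5 (Z(n, C) = 5 + 0 = 5)
l(v) = v*(5 + 2*v) (l(v) = (((5 + v) + v)*1)*v = ((5 + 2*v)*1)*v = (5 + 2*v)*v = v*(5 + 2*v))
(14*l(6))*(-83) = (14*(6*(5 + 2*6)))*(-83) = (14*(6*(5 + 12)))*(-83) = (14*(6*17))*(-83) = (14*102)*(-83) = 1428*(-83) = -118524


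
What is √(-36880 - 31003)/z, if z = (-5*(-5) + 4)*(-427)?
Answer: -I*√67883/12383 ≈ -0.02104*I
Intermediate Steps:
z = -12383 (z = (25 + 4)*(-427) = 29*(-427) = -12383)
√(-36880 - 31003)/z = √(-36880 - 31003)/(-12383) = √(-67883)*(-1/12383) = (I*√67883)*(-1/12383) = -I*√67883/12383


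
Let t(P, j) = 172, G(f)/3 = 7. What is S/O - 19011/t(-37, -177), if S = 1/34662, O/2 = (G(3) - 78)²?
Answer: -535239676783/4842524034 ≈ -110.53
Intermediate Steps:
G(f) = 21 (G(f) = 3*7 = 21)
O = 6498 (O = 2*(21 - 78)² = 2*(-57)² = 2*3249 = 6498)
S = 1/34662 ≈ 2.8850e-5
S/O - 19011/t(-37, -177) = (1/34662)/6498 - 19011/172 = (1/34662)*(1/6498) - 19011*1/172 = 1/225233676 - 19011/172 = -535239676783/4842524034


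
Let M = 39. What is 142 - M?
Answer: 103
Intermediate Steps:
142 - M = 142 - 1*39 = 142 - 39 = 103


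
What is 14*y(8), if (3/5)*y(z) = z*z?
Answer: 4480/3 ≈ 1493.3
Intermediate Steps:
y(z) = 5*z²/3 (y(z) = 5*(z*z)/3 = 5*z²/3)
14*y(8) = 14*((5/3)*8²) = 14*((5/3)*64) = 14*(320/3) = 4480/3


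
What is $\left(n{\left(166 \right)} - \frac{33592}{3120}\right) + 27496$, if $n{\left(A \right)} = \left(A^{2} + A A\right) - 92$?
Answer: $\frac{2475157}{30} \approx 82505.0$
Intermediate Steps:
$n{\left(A \right)} = -92 + 2 A^{2}$ ($n{\left(A \right)} = \left(A^{2} + A^{2}\right) - 92 = 2 A^{2} - 92 = -92 + 2 A^{2}$)
$\left(n{\left(166 \right)} - \frac{33592}{3120}\right) + 27496 = \left(\left(-92 + 2 \cdot 166^{2}\right) - \frac{33592}{3120}\right) + 27496 = \left(\left(-92 + 2 \cdot 27556\right) - \frac{323}{30}\right) + 27496 = \left(\left(-92 + 55112\right) - \frac{323}{30}\right) + 27496 = \left(55020 - \frac{323}{30}\right) + 27496 = \frac{1650277}{30} + 27496 = \frac{2475157}{30}$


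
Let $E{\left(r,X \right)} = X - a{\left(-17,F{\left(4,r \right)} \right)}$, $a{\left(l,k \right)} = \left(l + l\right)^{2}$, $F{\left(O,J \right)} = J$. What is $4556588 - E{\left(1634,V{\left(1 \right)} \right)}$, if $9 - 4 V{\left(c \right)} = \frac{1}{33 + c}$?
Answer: $\frac{619852879}{136} \approx 4.5577 \cdot 10^{6}$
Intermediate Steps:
$a{\left(l,k \right)} = 4 l^{2}$ ($a{\left(l,k \right)} = \left(2 l\right)^{2} = 4 l^{2}$)
$V{\left(c \right)} = \frac{9}{4} - \frac{1}{4 \left(33 + c\right)}$
$E{\left(r,X \right)} = -1156 + X$ ($E{\left(r,X \right)} = X - 4 \left(-17\right)^{2} = X - 4 \cdot 289 = X - 1156 = -1156 + X$)
$4556588 - E{\left(1634,V{\left(1 \right)} \right)} = 4556588 - \left(-1156 + \frac{296 + 9 \cdot 1}{4 \left(33 + 1\right)}\right) = 4556588 - \left(-1156 + \frac{296 + 9}{4 \cdot 34}\right) = 4556588 - \left(-1156 + \frac{1}{4} \cdot \frac{1}{34} \cdot 305\right) = 4556588 - \left(-1156 + \frac{305}{136}\right) = 4556588 - - \frac{156911}{136} = 4556588 + \frac{156911}{136} = \frac{619852879}{136}$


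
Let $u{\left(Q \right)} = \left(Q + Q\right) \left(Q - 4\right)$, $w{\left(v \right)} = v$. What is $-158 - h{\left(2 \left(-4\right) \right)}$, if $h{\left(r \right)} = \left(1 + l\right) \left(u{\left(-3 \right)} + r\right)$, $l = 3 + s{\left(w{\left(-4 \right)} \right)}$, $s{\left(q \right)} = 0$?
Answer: $-294$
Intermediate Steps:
$u{\left(Q \right)} = 2 Q \left(-4 + Q\right)$
$l = 3$ ($l = 3 + 0 = 3$)
$h{\left(r \right)} = 168 + 4 r$ ($h{\left(r \right)} = \left(1 + 3\right) \left(2 \left(-3\right) \left(-4 - 3\right) + r\right) = 4 \left(2 \left(-3\right) \left(-7\right) + r\right) = 4 \left(42 + r\right) = 168 + 4 r$)
$-158 - h{\left(2 \left(-4\right) \right)} = -158 - \left(168 + 4 \cdot 2 \left(-4\right)\right) = -158 - \left(168 + 4 \left(-8\right)\right) = -158 - \left(168 - 32\right) = -158 - 136 = -294$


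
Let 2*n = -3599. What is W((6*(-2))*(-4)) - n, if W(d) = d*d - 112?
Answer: 7983/2 ≈ 3991.5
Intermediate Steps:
n = -3599/2 (n = (½)*(-3599) = -3599/2 ≈ -1799.5)
W(d) = -112 + d² (W(d) = d² - 112 = -112 + d²)
W((6*(-2))*(-4)) - n = (-112 + ((6*(-2))*(-4))²) - 1*(-3599/2) = (-112 + (-12*(-4))²) + 3599/2 = (-112 + 48²) + 3599/2 = (-112 + 2304) + 3599/2 = 2192 + 3599/2 = 7983/2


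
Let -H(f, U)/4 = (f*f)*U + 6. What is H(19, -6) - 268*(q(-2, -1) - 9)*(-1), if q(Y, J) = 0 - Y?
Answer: 6764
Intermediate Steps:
q(Y, J) = -Y
H(f, U) = -24 - 4*U*f² (H(f, U) = -4*((f*f)*U + 6) = -4*(f²*U + 6) = -4*(U*f² + 6) = -4*(6 + U*f²) = -24 - 4*U*f²)
H(19, -6) - 268*(q(-2, -1) - 9)*(-1) = (-24 - 4*(-6)*19²) - 268*(-1*(-2) - 9)*(-1) = (-24 - 4*(-6)*361) - 268*(2 - 9)*(-1) = (-24 + 8664) - (-1876)*(-1) = 8640 - 268*7 = 8640 - 1876 = 6764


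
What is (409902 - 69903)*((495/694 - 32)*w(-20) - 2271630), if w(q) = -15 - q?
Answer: -536049150280215/694 ≈ -7.7241e+11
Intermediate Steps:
(409902 - 69903)*((495/694 - 32)*w(-20) - 2271630) = (409902 - 69903)*((495/694 - 32)*(-15 - 1*(-20)) - 2271630) = 339999*((495*(1/694) - 32)*(-15 + 20) - 2271630) = 339999*((495/694 - 32)*5 - 2271630) = 339999*(-21713/694*5 - 2271630) = 339999*(-108565/694 - 2271630) = 339999*(-1576619785/694) = -536049150280215/694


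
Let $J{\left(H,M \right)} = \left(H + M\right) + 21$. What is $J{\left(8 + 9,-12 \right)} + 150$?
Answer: $176$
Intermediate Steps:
$J{\left(H,M \right)} = 21 + H + M$
$J{\left(8 + 9,-12 \right)} + 150 = \left(21 + \left(8 + 9\right) - 12\right) + 150 = \left(21 + 17 - 12\right) + 150 = 26 + 150 = 176$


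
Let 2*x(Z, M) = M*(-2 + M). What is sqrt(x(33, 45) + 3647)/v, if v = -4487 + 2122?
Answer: -sqrt(18458)/4730 ≈ -0.028723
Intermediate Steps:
v = -2365
x(Z, M) = M*(-2 + M)/2 (x(Z, M) = (M*(-2 + M))/2 = M*(-2 + M)/2)
sqrt(x(33, 45) + 3647)/v = sqrt((1/2)*45*(-2 + 45) + 3647)/(-2365) = sqrt((1/2)*45*43 + 3647)*(-1/2365) = sqrt(1935/2 + 3647)*(-1/2365) = sqrt(9229/2)*(-1/2365) = (sqrt(18458)/2)*(-1/2365) = -sqrt(18458)/4730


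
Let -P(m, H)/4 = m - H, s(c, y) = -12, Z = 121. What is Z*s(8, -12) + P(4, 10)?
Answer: -1428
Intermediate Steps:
P(m, H) = -4*m + 4*H (P(m, H) = -4*(m - H) = -4*m + 4*H)
Z*s(8, -12) + P(4, 10) = 121*(-12) + (-4*4 + 4*10) = -1452 + (-16 + 40) = -1452 + 24 = -1428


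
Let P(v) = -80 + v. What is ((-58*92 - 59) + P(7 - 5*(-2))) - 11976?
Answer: -17434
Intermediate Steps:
((-58*92 - 59) + P(7 - 5*(-2))) - 11976 = ((-58*92 - 59) + (-80 + (7 - 5*(-2)))) - 11976 = ((-5336 - 59) + (-80 + (7 + 10))) - 11976 = (-5395 + (-80 + 17)) - 11976 = (-5395 - 63) - 11976 = -5458 - 11976 = -17434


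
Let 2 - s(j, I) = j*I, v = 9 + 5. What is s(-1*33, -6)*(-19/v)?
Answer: 266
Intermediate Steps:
v = 14
s(j, I) = 2 - I*j (s(j, I) = 2 - j*I = 2 - I*j)
s(-1*33, -6)*(-19/v) = (2 - 1*(-6)*(-1*33))*(-19/14) = (2 - 1*(-6)*(-33))*(-19*1/14) = (2 - 198)*(-19/14) = -196*(-19/14) = 266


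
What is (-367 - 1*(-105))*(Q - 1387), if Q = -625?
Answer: 527144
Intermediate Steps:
(-367 - 1*(-105))*(Q - 1387) = (-367 - 1*(-105))*(-625 - 1387) = (-367 + 105)*(-2012) = -262*(-2012) = 527144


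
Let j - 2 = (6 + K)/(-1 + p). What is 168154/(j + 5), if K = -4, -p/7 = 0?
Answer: 168154/5 ≈ 33631.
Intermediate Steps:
p = 0 (p = -7*0 = 0)
j = 0 (j = 2 + (6 - 4)/(-1 + 0) = 2 + 2/(-1) = 2 + 2*(-1) = 2 - 2 = 0)
168154/(j + 5) = 168154/(0 + 5) = 168154/5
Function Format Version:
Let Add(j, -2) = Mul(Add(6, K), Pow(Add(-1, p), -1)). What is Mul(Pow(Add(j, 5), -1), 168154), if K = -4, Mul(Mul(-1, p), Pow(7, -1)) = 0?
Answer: Rational(168154, 5) ≈ 33631.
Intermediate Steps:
p = 0 (p = Mul(-7, 0) = 0)
j = 0 (j = Add(2, Mul(Add(6, -4), Pow(Add(-1, 0), -1))) = Add(2, Mul(2, Pow(-1, -1))) = Add(2, Mul(2, -1)) = Add(2, -2) = 0)
Mul(Pow(Add(j, 5), -1), 168154) = Mul(Pow(Add(0, 5), -1), 168154) = Mul(Pow(5, -1), 168154) = Mul(Rational(1, 5), 168154) = Rational(168154, 5)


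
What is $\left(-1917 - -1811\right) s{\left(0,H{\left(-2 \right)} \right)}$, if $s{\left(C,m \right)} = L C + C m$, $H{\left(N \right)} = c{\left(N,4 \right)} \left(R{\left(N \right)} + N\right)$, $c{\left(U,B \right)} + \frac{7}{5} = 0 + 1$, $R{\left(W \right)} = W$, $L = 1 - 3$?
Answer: $0$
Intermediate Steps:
$L = -2$
$c{\left(U,B \right)} = - \frac{2}{5}$ ($c{\left(U,B \right)} = - \frac{7}{5} + \left(0 + 1\right) = - \frac{7}{5} + 1 = - \frac{2}{5}$)
$H{\left(N \right)} = - \frac{4 N}{5}$ ($H{\left(N \right)} = - \frac{2 \left(N + N\right)}{5} = - \frac{2 \cdot 2 N}{5} = - \frac{4 N}{5}$)
$s{\left(C,m \right)} = - 2 C + C m$
$\left(-1917 - -1811\right) s{\left(0,H{\left(-2 \right)} \right)} = \left(-1917 - -1811\right) 0 \left(-2 - - \frac{8}{5}\right) = \left(-1917 + 1811\right) 0 \left(-2 + \frac{8}{5}\right) = - 106 \cdot 0 \left(- \frac{2}{5}\right) = \left(-106\right) 0 = 0$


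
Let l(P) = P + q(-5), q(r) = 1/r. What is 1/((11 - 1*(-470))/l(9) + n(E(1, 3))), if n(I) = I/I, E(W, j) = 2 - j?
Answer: 44/2449 ≈ 0.017967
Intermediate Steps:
l(P) = -1/5 + P (l(P) = P + 1/(-5) = P - 1/5 = -1/5 + P)
n(I) = 1
1/((11 - 1*(-470))/l(9) + n(E(1, 3))) = 1/((11 - 1*(-470))/(-1/5 + 9) + 1) = 1/((11 + 470)/(44/5) + 1) = 1/(481*(5/44) + 1) = 1/(2405/44 + 1) = 1/(2449/44) = 44/2449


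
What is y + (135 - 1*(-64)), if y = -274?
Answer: -75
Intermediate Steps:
y + (135 - 1*(-64)) = -274 + (135 - 1*(-64)) = -274 + (135 + 64) = -274 + 199 = -75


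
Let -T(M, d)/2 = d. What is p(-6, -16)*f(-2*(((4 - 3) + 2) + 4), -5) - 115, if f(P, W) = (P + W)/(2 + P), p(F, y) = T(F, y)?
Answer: -193/3 ≈ -64.333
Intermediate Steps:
T(M, d) = -2*d
p(F, y) = -2*y
f(P, W) = (P + W)/(2 + P)
p(-6, -16)*f(-2*(((4 - 3) + 2) + 4), -5) - 115 = (-2*(-16))*((-2*(((4 - 3) + 2) + 4) - 5)/(2 - 2*(((4 - 3) + 2) + 4))) - 115 = 32*((-2*((1 + 2) + 4) - 5)/(2 - 2*((1 + 2) + 4))) - 115 = 32*((-2*(3 + 4) - 5)/(2 - 2*(3 + 4))) - 115 = 32*((-2*7 - 5)/(2 - 2*7)) - 115 = 32*((-14 - 5)/(2 - 14)) - 115 = 32*(-19/(-12)) - 115 = 32*(-1/12*(-19)) - 115 = 32*(19/12) - 115 = 152/3 - 115 = -193/3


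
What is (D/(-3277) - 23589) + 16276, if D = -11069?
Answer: -23953632/3277 ≈ -7309.6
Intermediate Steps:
(D/(-3277) - 23589) + 16276 = (-11069/(-3277) - 23589) + 16276 = (-11069*(-1/3277) - 23589) + 16276 = (11069/3277 - 23589) + 16276 = -77290084/3277 + 16276 = -23953632/3277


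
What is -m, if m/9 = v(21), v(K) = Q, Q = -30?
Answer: 270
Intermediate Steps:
v(K) = -30
m = -270 (m = 9*(-30) = -270)
-m = -1*(-270) = 270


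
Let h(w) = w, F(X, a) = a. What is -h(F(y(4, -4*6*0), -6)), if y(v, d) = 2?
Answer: 6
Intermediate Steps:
-h(F(y(4, -4*6*0), -6)) = -1*(-6) = 6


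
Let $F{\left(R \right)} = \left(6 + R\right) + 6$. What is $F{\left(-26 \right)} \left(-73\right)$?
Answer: $1022$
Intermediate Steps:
$F{\left(R \right)} = 12 + R$
$F{\left(-26 \right)} \left(-73\right) = \left(12 - 26\right) \left(-73\right) = \left(-14\right) \left(-73\right) = 1022$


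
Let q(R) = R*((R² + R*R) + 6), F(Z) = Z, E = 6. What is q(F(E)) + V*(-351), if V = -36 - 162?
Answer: 69966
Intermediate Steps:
q(R) = R*(6 + 2*R²) (q(R) = R*((R² + R²) + 6) = R*(2*R² + 6) = R*(6 + 2*R²))
V = -198
q(F(E)) + V*(-351) = 2*6*(3 + 6²) - 198*(-351) = 2*6*(3 + 36) + 69498 = 2*6*39 + 69498 = 468 + 69498 = 69966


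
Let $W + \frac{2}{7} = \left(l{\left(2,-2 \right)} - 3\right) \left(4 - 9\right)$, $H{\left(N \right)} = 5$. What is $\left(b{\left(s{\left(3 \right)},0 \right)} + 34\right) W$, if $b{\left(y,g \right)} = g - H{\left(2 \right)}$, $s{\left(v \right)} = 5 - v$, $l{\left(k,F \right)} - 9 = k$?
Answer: $- \frac{8178}{7} \approx -1168.3$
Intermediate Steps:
$l{\left(k,F \right)} = 9 + k$
$b{\left(y,g \right)} = -5 + g$ ($b{\left(y,g \right)} = g - 5 = -5 + g$)
$W = - \frac{282}{7}$ ($W = - \frac{2}{7} + \left(\left(9 + 2\right) - 3\right) \left(4 - 9\right) = - \frac{2}{7} + \left(11 - 3\right) \left(-5\right) = - \frac{2}{7} + 8 \left(-5\right) = - \frac{2}{7} - 40 = - \frac{282}{7} \approx -40.286$)
$\left(b{\left(s{\left(3 \right)},0 \right)} + 34\right) W = \left(\left(-5 + 0\right) + 34\right) \left(- \frac{282}{7}\right) = \left(-5 + 34\right) \left(- \frac{282}{7}\right) = 29 \left(- \frac{282}{7}\right) = - \frac{8178}{7}$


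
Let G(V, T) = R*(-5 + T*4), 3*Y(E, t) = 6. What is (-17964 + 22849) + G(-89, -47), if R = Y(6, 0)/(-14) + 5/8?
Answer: 268349/56 ≈ 4791.9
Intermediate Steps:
Y(E, t) = 2 (Y(E, t) = (⅓)*6 = 2)
R = 27/56 (R = 2/(-14) + 5/8 = 2*(-1/14) + 5*(⅛) = -⅐ + 5/8 = 27/56 ≈ 0.48214)
G(V, T) = -135/56 + 27*T/14 (G(V, T) = 27*(-5 + T*4)/56 = 27*(-5 + 4*T)/56 = -135/56 + 27*T/14)
(-17964 + 22849) + G(-89, -47) = (-17964 + 22849) + (-135/56 + (27/14)*(-47)) = 4885 + (-135/56 - 1269/14) = 4885 - 5211/56 = 268349/56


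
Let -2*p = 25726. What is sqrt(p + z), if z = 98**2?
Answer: I*sqrt(3259) ≈ 57.088*I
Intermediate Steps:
p = -12863 (p = -1/2*25726 = -12863)
z = 9604
sqrt(p + z) = sqrt(-12863 + 9604) = sqrt(-3259) = I*sqrt(3259)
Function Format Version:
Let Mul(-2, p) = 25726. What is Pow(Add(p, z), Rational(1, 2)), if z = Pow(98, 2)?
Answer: Mul(I, Pow(3259, Rational(1, 2))) ≈ Mul(57.088, I)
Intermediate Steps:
p = -12863 (p = Mul(Rational(-1, 2), 25726) = -12863)
z = 9604
Pow(Add(p, z), Rational(1, 2)) = Pow(Add(-12863, 9604), Rational(1, 2)) = Pow(-3259, Rational(1, 2)) = Mul(I, Pow(3259, Rational(1, 2)))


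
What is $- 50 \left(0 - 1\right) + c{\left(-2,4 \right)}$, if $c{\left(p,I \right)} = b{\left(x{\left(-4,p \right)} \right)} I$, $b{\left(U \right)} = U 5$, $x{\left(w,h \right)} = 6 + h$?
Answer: $130$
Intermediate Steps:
$b{\left(U \right)} = 5 U$
$c{\left(p,I \right)} = I \left(30 + 5 p\right)$ ($c{\left(p,I \right)} = 5 \left(6 + p\right) I = \left(30 + 5 p\right) I = I \left(30 + 5 p\right)$)
$- 50 \left(0 - 1\right) + c{\left(-2,4 \right)} = - 50 \left(0 - 1\right) + 5 \cdot 4 \left(6 - 2\right) = - 50 \left(0 - 1\right) + 5 \cdot 4 \cdot 4 = \left(-50\right) \left(-1\right) + 80 = 50 + 80 = 130$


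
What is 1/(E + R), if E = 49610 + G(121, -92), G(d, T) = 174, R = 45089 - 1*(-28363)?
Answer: 1/123236 ≈ 8.1145e-6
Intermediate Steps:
R = 73452 (R = 45089 + 28363 = 73452)
E = 49784 (E = 49610 + 174 = 49784)
1/(E + R) = 1/(49784 + 73452) = 1/123236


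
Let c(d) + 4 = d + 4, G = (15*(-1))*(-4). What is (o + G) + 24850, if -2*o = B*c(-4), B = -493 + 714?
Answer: 25352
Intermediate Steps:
G = 60 (G = -15*(-4) = 60)
c(d) = d (c(d) = -4 + (d + 4) = -4 + (4 + d) = d)
B = 221
o = 442 (o = -221*(-4)/2 = -½*(-884) = 442)
(o + G) + 24850 = (442 + 60) + 24850 = 502 + 24850 = 25352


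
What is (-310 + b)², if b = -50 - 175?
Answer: 286225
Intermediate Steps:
b = -225
(-310 + b)² = (-310 - 225)² = (-535)² = 286225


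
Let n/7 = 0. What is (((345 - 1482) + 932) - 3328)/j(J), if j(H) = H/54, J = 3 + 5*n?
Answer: -63594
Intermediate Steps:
n = 0 (n = 7*0 = 0)
J = 3 (J = 3 + 5*0 = 3 + 0 = 3)
j(H) = H/54 (j(H) = H*(1/54) = H/54)
(((345 - 1482) + 932) - 3328)/j(J) = (((345 - 1482) + 932) - 3328)/(((1/54)*3)) = ((-1137 + 932) - 3328)/(1/18) = (-205 - 3328)*18 = -3533*18 = -63594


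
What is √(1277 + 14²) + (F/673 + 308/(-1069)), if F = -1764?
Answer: -2093000/719437 + √1473 ≈ 35.470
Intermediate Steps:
√(1277 + 14²) + (F/673 + 308/(-1069)) = √(1277 + 14²) + (-1764/673 + 308/(-1069)) = √(1277 + 196) + (-1764*1/673 + 308*(-1/1069)) = √1473 + (-1764/673 - 308/1069) = √1473 - 2093000/719437 = -2093000/719437 + √1473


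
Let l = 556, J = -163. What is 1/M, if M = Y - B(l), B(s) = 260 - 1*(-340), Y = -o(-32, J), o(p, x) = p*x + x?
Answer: -1/5653 ≈ -0.00017690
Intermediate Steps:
o(p, x) = x + p*x
Y = -5053 (Y = -(-163)*(1 - 32) = -(-163)*(-31) = -1*5053 = -5053)
B(s) = 600 (B(s) = 260 + 340 = 600)
M = -5653 (M = -5053 - 1*600 = -5053 - 600 = -5653)
1/M = 1/(-5653) = -1/5653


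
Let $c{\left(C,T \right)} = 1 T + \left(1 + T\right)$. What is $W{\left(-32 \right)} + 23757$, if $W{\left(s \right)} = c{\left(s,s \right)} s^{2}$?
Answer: $-40755$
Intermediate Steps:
$c{\left(C,T \right)} = 1 + 2 T$ ($c{\left(C,T \right)} = T + \left(1 + T\right) = 1 + 2 T$)
$W{\left(s \right)} = s^{2} \left(1 + 2 s\right)$ ($W{\left(s \right)} = \left(1 + 2 s\right) s^{2} = s^{2} \left(1 + 2 s\right)$)
$W{\left(-32 \right)} + 23757 = \left(-32\right)^{2} \left(1 + 2 \left(-32\right)\right) + 23757 = 1024 \left(1 - 64\right) + 23757 = 1024 \left(-63\right) + 23757 = -64512 + 23757 = -40755$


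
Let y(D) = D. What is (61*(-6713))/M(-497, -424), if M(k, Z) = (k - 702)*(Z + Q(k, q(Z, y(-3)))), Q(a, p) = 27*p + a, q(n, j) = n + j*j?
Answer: -409493/14539074 ≈ -0.028165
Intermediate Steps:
q(n, j) = n + j²
Q(a, p) = a + 27*p
M(k, Z) = (-702 + k)*(243 + k + 28*Z) (M(k, Z) = (k - 702)*(Z + (k + 27*(Z + (-3)²))) = (-702 + k)*(Z + (k + 27*(Z + 9))) = (-702 + k)*(Z + (k + 27*(9 + Z))) = (-702 + k)*(Z + (k + (243 + 27*Z))) = (-702 + k)*(Z + (243 + k + 27*Z)) = (-702 + k)*(243 + k + 28*Z))
(61*(-6713))/M(-497, -424) = (61*(-6713))/(-170586 + (-497)² - 19656*(-424) - 459*(-497) + 28*(-424)*(-497)) = -409493/(-170586 + 247009 + 8334144 + 228123 + 5900384) = -409493/14539074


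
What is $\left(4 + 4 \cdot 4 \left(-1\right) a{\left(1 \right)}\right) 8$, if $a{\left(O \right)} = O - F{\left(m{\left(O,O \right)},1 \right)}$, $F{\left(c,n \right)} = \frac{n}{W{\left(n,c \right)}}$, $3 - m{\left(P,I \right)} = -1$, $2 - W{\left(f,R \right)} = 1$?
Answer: $32$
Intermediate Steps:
$W{\left(f,R \right)} = 1$ ($W{\left(f,R \right)} = 2 - 1 = 1$)
$m{\left(P,I \right)} = 4$ ($m{\left(P,I \right)} = 3 - -1 = 3 + 1 = 4$)
$F{\left(c,n \right)} = n$ ($F{\left(c,n \right)} = \frac{n}{1} = n 1 = n$)
$a{\left(O \right)} = -1 + O$ ($a{\left(O \right)} = O - 1 = -1 + O$)
$\left(4 + 4 \cdot 4 \left(-1\right) a{\left(1 \right)}\right) 8 = \left(4 + 4 \cdot 4 \left(-1\right) \left(-1 + 1\right)\right) 8 = \left(4 + 16 \left(-1\right) 0\right) 8 = \left(4 - 0\right) 8 = \left(4 + 0\right) 8 = 4 \cdot 8 = 32$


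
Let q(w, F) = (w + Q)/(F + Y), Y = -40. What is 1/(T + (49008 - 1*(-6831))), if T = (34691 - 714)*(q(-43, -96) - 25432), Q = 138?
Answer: -136/117513650415 ≈ -1.1573e-9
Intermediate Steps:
q(w, F) = (138 + w)/(-40 + F) (q(w, F) = (w + 138)/(F - 40) = (138 + w)/(-40 + F))
T = -117521244519/136 (T = (34691 - 714)*((138 - 43)/(-40 - 96) - 25432) = 33977*(95/(-136) - 25432) = 33977*(-1/136*95 - 25432) = 33977*(-95/136 - 25432) = 33977*(-3458847/136) = -117521244519/136 ≈ -8.6413e+8)
1/(T + (49008 - 1*(-6831))) = 1/(-117521244519/136 + (49008 - 1*(-6831))) = 1/(-117521244519/136 + (49008 + 6831)) = 1/(-117521244519/136 + 55839) = 1/(-117513650415/136) = -136/117513650415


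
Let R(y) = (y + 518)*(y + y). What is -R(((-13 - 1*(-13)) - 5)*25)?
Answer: 98250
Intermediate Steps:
R(y) = 2*y*(518 + y) (R(y) = (518 + y)*(2*y) = 2*y*(518 + y))
-R(((-13 - 1*(-13)) - 5)*25) = -2*((-13 - 1*(-13)) - 5)*25*(518 + ((-13 - 1*(-13)) - 5)*25) = -2*((-13 + 13) - 5)*25*(518 + ((-13 + 13) - 5)*25) = -2*(0 - 5)*25*(518 + (0 - 5)*25) = -2*(-5*25)*(518 - 5*25) = -2*(-125)*(518 - 125) = -2*(-125)*393 = -1*(-98250) = 98250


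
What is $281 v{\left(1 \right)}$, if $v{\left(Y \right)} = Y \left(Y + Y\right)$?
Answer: $562$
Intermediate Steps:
$v{\left(Y \right)} = 2 Y^{2}$ ($v{\left(Y \right)} = Y 2 Y = 2 Y^{2}$)
$281 v{\left(1 \right)} = 281 \cdot 2 \cdot 1^{2} = 281 \cdot 2 \cdot 1 = 281 \cdot 2 = 562$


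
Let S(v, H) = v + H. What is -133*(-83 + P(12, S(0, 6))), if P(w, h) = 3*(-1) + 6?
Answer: 10640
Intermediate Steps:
S(v, H) = H + v
P(w, h) = 3 (P(w, h) = -3 + 6 = 3)
-133*(-83 + P(12, S(0, 6))) = -133*(-83 + 3) = -133*(-80) = 10640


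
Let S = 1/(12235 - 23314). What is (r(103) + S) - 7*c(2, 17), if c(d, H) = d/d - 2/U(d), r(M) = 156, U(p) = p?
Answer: 1728323/11079 ≈ 156.00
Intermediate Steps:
c(d, H) = 1 - 2/d (c(d, H) = d/d - 2/d = 1 - 2/d)
S = -1/11079 (S = 1/(-11079) = -1/11079 ≈ -9.0261e-5)
(r(103) + S) - 7*c(2, 17) = (156 - 1/11079) - 7*(-2 + 2)/2 = 1728323/11079 - 7*0/2 = 1728323/11079 - 7*0 = 1728323/11079 + 0 = 1728323/11079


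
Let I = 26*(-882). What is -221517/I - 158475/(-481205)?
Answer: 2449538593/245222068 ≈ 9.9891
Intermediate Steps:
I = -22932
-221517/I - 158475/(-481205) = -221517/(-22932) - 158475/(-481205) = -221517*(-1/22932) - 158475*(-1/481205) = 24613/2548 + 31695/96241 = 2449538593/245222068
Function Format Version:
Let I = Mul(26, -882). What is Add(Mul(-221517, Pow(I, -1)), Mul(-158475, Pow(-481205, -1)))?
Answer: Rational(2449538593, 245222068) ≈ 9.9891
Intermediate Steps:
I = -22932
Add(Mul(-221517, Pow(I, -1)), Mul(-158475, Pow(-481205, -1))) = Add(Mul(-221517, Pow(-22932, -1)), Mul(-158475, Pow(-481205, -1))) = Add(Mul(-221517, Rational(-1, 22932)), Mul(-158475, Rational(-1, 481205))) = Add(Rational(24613, 2548), Rational(31695, 96241)) = Rational(2449538593, 245222068)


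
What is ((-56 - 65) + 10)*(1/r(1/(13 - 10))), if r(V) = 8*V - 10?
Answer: 333/22 ≈ 15.136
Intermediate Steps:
r(V) = -10 + 8*V
((-56 - 65) + 10)*(1/r(1/(13 - 10))) = ((-56 - 65) + 10)*(1/(-10 + 8/(13 - 10))) = (-121 + 10)*(1/(-10 + 8/3)) = -111/(-10 + 8*(1/3)) = -111/(-10 + 8/3) = -111/(-22/3) = -111*(-3)/22 = -111*(-3/22) = 333/22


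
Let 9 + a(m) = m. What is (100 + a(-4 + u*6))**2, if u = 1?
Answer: 8649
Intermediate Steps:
a(m) = -9 + m
(100 + a(-4 + u*6))**2 = (100 + (-9 + (-4 + 1*6)))**2 = (100 + (-9 + (-4 + 6)))**2 = (100 + (-9 + 2))**2 = (100 - 7)**2 = 93**2 = 8649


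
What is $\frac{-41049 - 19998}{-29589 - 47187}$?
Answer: $\frac{2907}{3656} \approx 0.79513$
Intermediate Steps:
$\frac{-41049 - 19998}{-29589 - 47187} = - \frac{61047}{-76776} = \left(-61047\right) \left(- \frac{1}{76776}\right) = \frac{2907}{3656}$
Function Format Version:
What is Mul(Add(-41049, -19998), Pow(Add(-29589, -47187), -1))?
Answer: Rational(2907, 3656) ≈ 0.79513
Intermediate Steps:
Mul(Add(-41049, -19998), Pow(Add(-29589, -47187), -1)) = Mul(-61047, Pow(-76776, -1)) = Mul(-61047, Rational(-1, 76776)) = Rational(2907, 3656)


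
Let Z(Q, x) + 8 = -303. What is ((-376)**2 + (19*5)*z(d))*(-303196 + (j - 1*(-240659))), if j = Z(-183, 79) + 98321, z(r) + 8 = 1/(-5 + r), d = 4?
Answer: 4984701433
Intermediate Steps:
Z(Q, x) = -311 (Z(Q, x) = -8 - 303 = -311)
z(r) = -8 + 1/(-5 + r)
j = 98010 (j = -311 + 98321 = 98010)
((-376)**2 + (19*5)*z(d))*(-303196 + (j - 1*(-240659))) = ((-376)**2 + (19*5)*((41 - 8*4)/(-5 + 4)))*(-303196 + (98010 - 1*(-240659))) = (141376 + 95*((41 - 32)/(-1)))*(-303196 + (98010 + 240659)) = (141376 + 95*(-1*9))*(-303196 + 338669) = (141376 + 95*(-9))*35473 = (141376 - 855)*35473 = 140521*35473 = 4984701433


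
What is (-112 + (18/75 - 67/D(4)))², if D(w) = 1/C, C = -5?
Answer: 31147561/625 ≈ 49836.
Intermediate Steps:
D(w) = -⅕ (D(w) = 1/(-5) = -⅕)
(-112 + (18/75 - 67/D(4)))² = (-112 + (18/75 - 67/(-⅕)))² = (-112 + (18*(1/75) - 67*(-5)))² = (-112 + (6/25 + 335))² = (-112 + 8381/25)² = (5581/25)² = 31147561/625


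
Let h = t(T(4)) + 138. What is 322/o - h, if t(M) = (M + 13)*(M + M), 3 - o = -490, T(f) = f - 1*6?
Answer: -46020/493 ≈ -93.347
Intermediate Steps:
T(f) = -6 + f (T(f) = f - 6 = -6 + f)
o = 493 (o = 3 - 1*(-490) = 3 + 490 = 493)
t(M) = 2*M*(13 + M) (t(M) = (13 + M)*(2*M) = 2*M*(13 + M))
h = 94 (h = 2*(-6 + 4)*(13 + (-6 + 4)) + 138 = 2*(-2)*(13 - 2) + 138 = 2*(-2)*11 + 138 = -44 + 138 = 94)
322/o - h = 322/493 - 1*94 = 322*(1/493) - 94 = 322/493 - 94 = -46020/493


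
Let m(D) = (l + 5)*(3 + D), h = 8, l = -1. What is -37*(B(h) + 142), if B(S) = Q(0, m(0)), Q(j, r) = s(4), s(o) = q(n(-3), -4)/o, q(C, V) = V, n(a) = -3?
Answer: -5217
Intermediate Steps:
m(D) = 12 + 4*D (m(D) = (-1 + 5)*(3 + D) = 4*(3 + D) = 12 + 4*D)
s(o) = -4/o
Q(j, r) = -1 (Q(j, r) = -4/4 = -4*¼ = -1)
B(S) = -1
-37*(B(h) + 142) = -37*(-1 + 142) = -37*141 = -5217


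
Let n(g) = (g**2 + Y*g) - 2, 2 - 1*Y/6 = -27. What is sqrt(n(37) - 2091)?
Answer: sqrt(5714) ≈ 75.591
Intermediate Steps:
Y = 174 (Y = 12 - 6*(-27) = 12 + 162 = 174)
n(g) = -2 + g**2 + 174*g (n(g) = (g**2 + 174*g) - 2 = -2 + g**2 + 174*g)
sqrt(n(37) - 2091) = sqrt((-2 + 37**2 + 174*37) - 2091) = sqrt((-2 + 1369 + 6438) - 2091) = sqrt(7805 - 2091) = sqrt(5714)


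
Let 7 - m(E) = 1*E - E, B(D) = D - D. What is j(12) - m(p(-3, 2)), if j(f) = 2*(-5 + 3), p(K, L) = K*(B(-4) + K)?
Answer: -11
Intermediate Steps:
B(D) = 0
p(K, L) = K² (p(K, L) = K*(0 + K) = K*K = K²)
j(f) = -4 (j(f) = 2*(-2) = -4)
m(E) = 7 (m(E) = 7 - (1*E - E) = 7 - (E - E) = 7 - 1*0 = 7 + 0 = 7)
j(12) - m(p(-3, 2)) = -4 - 1*7 = -4 - 7 = -11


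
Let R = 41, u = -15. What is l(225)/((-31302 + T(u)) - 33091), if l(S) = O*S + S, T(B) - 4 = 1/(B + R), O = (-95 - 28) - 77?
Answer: 1164150/1674113 ≈ 0.69538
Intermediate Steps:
O = -200 (O = -123 - 77 = -200)
T(B) = 4 + 1/(41 + B) (T(B) = 4 + 1/(B + 41) = 4 + 1/(41 + B))
l(S) = -199*S (l(S) = -200*S + S = -199*S)
l(225)/((-31302 + T(u)) - 33091) = (-199*225)/((-31302 + (165 + 4*(-15))/(41 - 15)) - 33091) = -44775/((-31302 + (165 - 60)/26) - 33091) = -44775/((-31302 + (1/26)*105) - 33091) = -44775/((-31302 + 105/26) - 33091) = -44775/(-813747/26 - 33091) = -44775/(-1674113/26) = -44775*(-26/1674113) = 1164150/1674113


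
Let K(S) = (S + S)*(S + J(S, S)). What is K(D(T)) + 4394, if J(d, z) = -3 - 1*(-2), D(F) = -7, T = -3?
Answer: 4506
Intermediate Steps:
J(d, z) = -1 (J(d, z) = -3 + 2 = -1)
K(S) = 2*S*(-1 + S) (K(S) = (S + S)*(S - 1) = (2*S)*(-1 + S) = 2*S*(-1 + S))
K(D(T)) + 4394 = 2*(-7)*(-1 - 7) + 4394 = 2*(-7)*(-8) + 4394 = 112 + 4394 = 4506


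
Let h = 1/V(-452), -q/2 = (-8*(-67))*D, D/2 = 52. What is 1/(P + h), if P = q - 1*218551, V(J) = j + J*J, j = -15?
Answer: -204289/67423337270 ≈ -3.0299e-6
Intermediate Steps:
D = 104 (D = 2*52 = 104)
q = -111488 (q = -2*(-8*(-67))*104 = -1072*104 = -2*55744 = -111488)
V(J) = -15 + J² (V(J) = -15 + J*J = -15 + J²)
h = 1/204289 (h = 1/(-15 + (-452)²) = 1/(-15 + 204304) = 1/204289 ≈ 4.8950e-6)
P = -330039 (P = -111488 - 1*218551 = -111488 - 218551 = -330039)
1/(P + h) = 1/(-330039 + 1/204289) = 1/(-67423337270/204289) = -204289/67423337270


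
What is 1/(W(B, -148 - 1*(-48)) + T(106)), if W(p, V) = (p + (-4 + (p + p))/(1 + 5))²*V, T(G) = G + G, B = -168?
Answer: -9/45425692 ≈ -1.9813e-7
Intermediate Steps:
T(G) = 2*G
W(p, V) = V*(-⅔ + 4*p/3)² (W(p, V) = (p + (-4 + 2*p)/6)²*V = (p + (-4 + 2*p)*(⅙))²*V = (p + (-⅔ + p/3))²*V = (-⅔ + 4*p/3)²*V = V*(-⅔ + 4*p/3)²)
1/(W(B, -148 - 1*(-48)) + T(106)) = 1/(4*(-148 - 1*(-48))*(-1 + 2*(-168))²/9 + 2*106) = 1/(4*(-148 + 48)*(-1 - 336)²/9 + 212) = 1/((4/9)*(-100)*(-337)² + 212) = 1/((4/9)*(-100)*113569 + 212) = 1/(-45427600/9 + 212) = 1/(-45425692/9) = -9/45425692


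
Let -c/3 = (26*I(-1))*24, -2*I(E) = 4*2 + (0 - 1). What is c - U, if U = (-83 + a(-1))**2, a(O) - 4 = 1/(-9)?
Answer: 23768/81 ≈ 293.43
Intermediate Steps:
I(E) = -7/2 (I(E) = -(4*2 + (0 - 1))/2 = -(8 - 1)/2 = -1/2*7 = -7/2)
c = 6552 (c = -3*26*(-7/2)*24 = -(-273)*24 = -3*(-2184) = 6552)
a(O) = 35/9 (a(O) = 4 + 1/(-9) = 4 + 1*(-1/9) = 4 - 1/9 = 35/9)
U = 506944/81 (U = (-83 + 35/9)**2 = (-712/9)**2 = 506944/81 ≈ 6258.6)
c - U = 6552 - 1*506944/81 = 6552 - 506944/81 = 23768/81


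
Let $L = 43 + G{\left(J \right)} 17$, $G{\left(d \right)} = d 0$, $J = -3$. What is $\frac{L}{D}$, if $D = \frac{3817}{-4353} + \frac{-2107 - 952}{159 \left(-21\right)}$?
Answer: $\frac{29761461}{27184} \approx 1094.8$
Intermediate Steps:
$G{\left(d \right)} = 0$
$L = 43$ ($L = 43 + 0 \cdot 17 = 43 + 0 = 43$)
$D = \frac{27184}{692127}$ ($D = 3817 \left(- \frac{1}{4353}\right) + \frac{-2107 - 952}{-3339} = - \frac{3817}{4353} - - \frac{437}{477} = - \frac{3817}{4353} + \frac{437}{477} = \frac{27184}{692127} \approx 0.039276$)
$\frac{L}{D} = \frac{43}{\frac{27184}{692127}} = 43 \cdot \frac{692127}{27184} = \frac{29761461}{27184}$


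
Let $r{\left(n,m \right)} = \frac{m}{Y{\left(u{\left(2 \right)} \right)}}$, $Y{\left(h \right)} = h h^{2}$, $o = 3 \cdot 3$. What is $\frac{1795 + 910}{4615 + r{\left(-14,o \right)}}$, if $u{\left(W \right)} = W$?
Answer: $\frac{21640}{36929} \approx 0.58599$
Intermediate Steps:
$o = 9$
$Y{\left(h \right)} = h^{3}$
$r{\left(n,m \right)} = \frac{m}{8}$ ($r{\left(n,m \right)} = \frac{m}{2^{3}} = \frac{m}{8}$)
$\frac{1795 + 910}{4615 + r{\left(-14,o \right)}} = \frac{1795 + 910}{4615 + \frac{1}{8} \cdot 9} = \frac{2705}{4615 + \frac{9}{8}} = \frac{2705}{\frac{36929}{8}} = 2705 \cdot \frac{8}{36929} = \frac{21640}{36929}$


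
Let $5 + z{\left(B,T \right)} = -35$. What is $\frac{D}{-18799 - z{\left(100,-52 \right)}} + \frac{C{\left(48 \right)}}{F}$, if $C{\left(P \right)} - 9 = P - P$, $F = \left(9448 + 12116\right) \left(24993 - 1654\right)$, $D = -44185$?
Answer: $\frac{2470835999899}{1049007857196} \approx 2.3554$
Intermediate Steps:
$F = 503282196$ ($F = 21564 \cdot 23339 = 503282196$)
$z{\left(B,T \right)} = -40$ ($z{\left(B,T \right)} = -5 - 35 = -40$)
$C{\left(P \right)} = 9$ ($C{\left(P \right)} = 9 + \left(P - P\right) = 9 + 0 = 9$)
$\frac{D}{-18799 - z{\left(100,-52 \right)}} + \frac{C{\left(48 \right)}}{F} = - \frac{44185}{-18799 - -40} + \frac{9}{503282196} = - \frac{44185}{-18799 + 40} + 9 \cdot \frac{1}{503282196} = - \frac{44185}{-18759} + \frac{1}{55920244} = \left(-44185\right) \left(- \frac{1}{18759}\right) + \frac{1}{55920244} = \frac{44185}{18759} + \frac{1}{55920244} = \frac{2470835999899}{1049007857196}$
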